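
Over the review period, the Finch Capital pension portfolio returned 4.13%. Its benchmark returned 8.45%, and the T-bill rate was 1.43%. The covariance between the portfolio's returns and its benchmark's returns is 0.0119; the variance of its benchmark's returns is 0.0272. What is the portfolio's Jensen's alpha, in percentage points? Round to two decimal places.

-0.37

β = Cov / Var = 0.0119 / 0.0272 = 0.4375
E[R] = Rf + β(Rm − Rf) = 1.43% + 0.4375 × (8.45% − 1.43%) = 4.5013%
α = Rp − E[R] = 4.13% − 4.5013% = -0.3713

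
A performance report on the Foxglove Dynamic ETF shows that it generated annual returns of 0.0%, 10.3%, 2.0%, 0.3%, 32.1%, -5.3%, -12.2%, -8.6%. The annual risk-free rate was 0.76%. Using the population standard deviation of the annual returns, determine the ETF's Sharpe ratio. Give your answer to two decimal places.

0.12

r̄ = (0 + 10.3 + 2 + 0.3 + 32.1 − 5.3 − 12.2 − 8.6) / 8 = 2.3250%
Population std dev = √[1348.2350 / 8] = 12.9819%
Sharpe = (r̄ − rf) / σ = (2.3250 − 0.76) / 12.9819 = 1.5650 / 12.9819 = 0.1206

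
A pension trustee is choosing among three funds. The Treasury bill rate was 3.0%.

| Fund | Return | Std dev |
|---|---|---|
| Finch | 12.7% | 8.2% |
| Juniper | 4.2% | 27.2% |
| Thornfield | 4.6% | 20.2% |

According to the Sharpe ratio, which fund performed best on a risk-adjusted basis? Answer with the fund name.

Finch

Finch: Sharpe ratio = (12.7% − 3.0%) / 8.2% = 1.183
Juniper: Sharpe ratio = (4.2% − 3.0%) / 27.2% = 0.044
Thornfield: Sharpe ratio = (4.6% − 3.0%) / 20.2% = 0.079
Highest: Finch (1.183).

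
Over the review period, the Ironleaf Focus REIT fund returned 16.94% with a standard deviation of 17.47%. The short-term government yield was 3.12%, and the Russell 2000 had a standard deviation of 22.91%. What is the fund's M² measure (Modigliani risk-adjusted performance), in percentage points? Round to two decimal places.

21.24

Sharpe = (Rp − Rf) / σp = (16.94% − 3.12%) / 17.47% = 0.7911
M² = Rf + Sharpe × σm = 3.12% + 0.7911 × 22.91% = 21.2441%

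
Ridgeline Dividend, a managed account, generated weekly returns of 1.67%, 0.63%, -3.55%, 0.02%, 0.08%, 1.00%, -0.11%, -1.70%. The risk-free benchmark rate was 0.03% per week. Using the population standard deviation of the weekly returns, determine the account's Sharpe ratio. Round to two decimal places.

-0.18

μ = (1.67 + 0.63 − 3.55 + 0.02 + 0.08 + 1 − 0.11 − 1.7) / 8 = -1.960 / 8 = -0.2450%
Σ(r − μ)² = (1.67 − (-0.2450))² + (0.63 − (-0.2450))² + (-3.55 − (-0.2450))² + … = 19.2170
σ = √[19.2170 / 8] = 1.5499%
Sharpe = (μ − rf) / σ = (-0.2450 − 0.03) / 1.5499 = -0.2750 / 1.5499 = -0.1774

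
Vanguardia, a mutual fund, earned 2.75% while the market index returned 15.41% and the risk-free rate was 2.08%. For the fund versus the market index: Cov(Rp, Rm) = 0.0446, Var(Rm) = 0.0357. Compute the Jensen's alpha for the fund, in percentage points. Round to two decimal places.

-15.98

β = Cov / Var = 0.0446 / 0.0357 = 1.2493
E[R] = Rf + β(Rm − Rf) = 2.08% + 1.2493 × (15.41% − 2.08%) = 18.7332%
α = Rp − E[R] = 2.75% − 18.7332% = -15.9832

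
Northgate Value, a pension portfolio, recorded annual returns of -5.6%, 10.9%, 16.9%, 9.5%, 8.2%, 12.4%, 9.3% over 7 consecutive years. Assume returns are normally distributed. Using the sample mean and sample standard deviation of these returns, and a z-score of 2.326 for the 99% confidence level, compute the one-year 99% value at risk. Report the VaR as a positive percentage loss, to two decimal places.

r̄ = (-5.6 + 10.9 + 16.9 + 9.5 + 8.2 + 12.4 + 9.3) / 7 = 8.8000%
Σ(r − r̄)² = (-5.6 − 8.8000)² + (10.9 − 8.8000)² + … = 291.4400
sample σ = √(291.4400 / 6) = √48.5733 = 6.9695%
VaR = −(r̄ − z·σ) = −(8.8000 − 2.326 × 6.9695) = −(-7.4111) = 7.4111%

7.41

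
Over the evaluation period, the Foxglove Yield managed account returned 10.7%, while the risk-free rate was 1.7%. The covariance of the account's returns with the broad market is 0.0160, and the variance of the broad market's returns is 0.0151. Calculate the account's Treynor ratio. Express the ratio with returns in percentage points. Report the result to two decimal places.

8.49

β = Cov / Var = 0.0160 / 0.0151 = 1.0596
Treynor = (Rp − Rf) / β = (10.7% − 1.7%) / 1.0596 = 9.00 / 1.0596 = 8.4938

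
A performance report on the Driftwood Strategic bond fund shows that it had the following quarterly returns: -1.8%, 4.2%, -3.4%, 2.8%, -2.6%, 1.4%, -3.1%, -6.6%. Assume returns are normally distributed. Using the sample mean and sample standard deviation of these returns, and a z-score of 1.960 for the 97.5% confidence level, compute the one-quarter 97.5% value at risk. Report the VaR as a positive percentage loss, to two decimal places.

μ = (-1.8 + 4.2 − 3.4 + 2.8 − 2.6 + 1.4 − 3.1 − 6.6) / 8 = -1.1375%
Σ(r − μ)² = (-1.8 − (-1.1375))² + (4.2 − (-1.1375))² + (-3.4 − (-1.1375))² + … = 91.8188
σ = √[91.8188 / 7] = 3.6217%
VaR = −(μ − z·σ) = −(-1.1375 − 1.960 × 3.6217) = −(-8.2360) = 8.2360%

8.24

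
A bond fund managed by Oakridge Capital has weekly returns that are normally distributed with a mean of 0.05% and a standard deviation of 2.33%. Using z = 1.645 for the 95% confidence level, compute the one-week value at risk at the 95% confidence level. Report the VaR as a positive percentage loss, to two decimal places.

3.78

VaR (as % loss) = −(μ − z·σ) = −(0.05% − 1.645 × 2.33%) = −(-3.78285%) = 3.78285%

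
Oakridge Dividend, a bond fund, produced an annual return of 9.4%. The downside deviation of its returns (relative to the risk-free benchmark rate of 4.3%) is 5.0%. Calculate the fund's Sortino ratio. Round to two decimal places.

Sortino = (Rp − Rf) / σd = (9.4% − 4.3%) / 5.0% = 5.10% / 5.0% = 1.0200

1.02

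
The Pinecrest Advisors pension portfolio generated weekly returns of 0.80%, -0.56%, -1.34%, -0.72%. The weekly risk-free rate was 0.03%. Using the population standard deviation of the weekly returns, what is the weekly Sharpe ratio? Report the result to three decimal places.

μ = (0.8 − 0.56 − 1.34 − 0.72) / 4 = -0.4550%
Population std dev = √[2.4395 / 4] = 0.7809%
Sharpe = (μ − rf) / σ = (-0.4550 − 0.03) / 0.7809 = -0.4850 / 0.7809 = -0.6211

-0.621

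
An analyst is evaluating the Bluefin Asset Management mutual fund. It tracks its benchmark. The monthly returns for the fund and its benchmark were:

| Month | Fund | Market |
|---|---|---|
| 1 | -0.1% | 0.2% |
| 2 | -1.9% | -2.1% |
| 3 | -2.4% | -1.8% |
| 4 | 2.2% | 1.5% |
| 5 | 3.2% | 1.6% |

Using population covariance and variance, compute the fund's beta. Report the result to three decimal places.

r̄p = 0.2000%,  r̄m = -0.1200%
Cov = Σ(rp − r̄p)(rm − r̄m) / 5 = 3.3660
Var(rm) = Σ(rm − r̄m)² / 5 = 2.4856
β = Cov / Var = 3.3660 / 2.4856 = 1.3542

1.354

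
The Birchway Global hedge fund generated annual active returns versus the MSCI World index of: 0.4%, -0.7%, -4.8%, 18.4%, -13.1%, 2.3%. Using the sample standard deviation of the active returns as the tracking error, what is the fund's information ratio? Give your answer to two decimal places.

μ = (0.4 − 0.7 − 4.8 + 18.4 − 13.1 + 2.3) / 6 = 2.50 / 6 = 0.4167%
Σ(r − μ)² = (0.4 − 0.4167)² + (-0.7 − 0.4167)² + … = 538.1083
sample σ = √(538.1083 / 5) = √107.6217 = 10.3741%
IR = μ / tracking error = 0.4167 / 10.3741 = 0.0402

0.04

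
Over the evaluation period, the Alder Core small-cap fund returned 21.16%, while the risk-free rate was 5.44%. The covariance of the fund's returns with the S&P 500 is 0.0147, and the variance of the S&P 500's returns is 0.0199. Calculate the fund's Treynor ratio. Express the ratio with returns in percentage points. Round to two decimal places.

β = Cov / Var = 0.0147 / 0.0199 = 0.7387
Treynor = (Rp − Rf) / β = (21.16% − 5.44%) / 0.7387 = 15.72 / 0.7387 = 21.2806

21.28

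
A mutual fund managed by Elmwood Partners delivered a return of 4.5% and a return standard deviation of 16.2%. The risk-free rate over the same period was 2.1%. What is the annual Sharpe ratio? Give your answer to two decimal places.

0.15

Sharpe = (Rp − Rf) / σp = (4.5% − 2.1%) / 16.2% = 2.40% / 16.2% = 0.1481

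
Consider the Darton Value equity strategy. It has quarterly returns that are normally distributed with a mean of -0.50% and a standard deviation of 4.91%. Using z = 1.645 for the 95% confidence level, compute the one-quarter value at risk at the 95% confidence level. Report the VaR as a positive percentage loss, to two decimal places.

8.58

VaR (as % loss) = −(μ − z·σ) = −(-0.50% − 1.645 × 4.91%) = −(-8.57695%) = 8.57695%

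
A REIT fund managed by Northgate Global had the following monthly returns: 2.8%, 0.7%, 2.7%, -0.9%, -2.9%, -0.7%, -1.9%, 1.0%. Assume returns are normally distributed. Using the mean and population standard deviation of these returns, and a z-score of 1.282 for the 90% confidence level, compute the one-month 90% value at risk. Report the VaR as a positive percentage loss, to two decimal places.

Mean return μ = 0.80 / 8 = 0.1000%
Population σ = √[Σ(r − μ)² / 8] = √[29.8600 / 8] = √3.7325 = 1.9320%
VaR = −(μ − z·σ) = −(0.1000 − 1.282 × 1.9320) = −(-2.3768) = 2.3768%

2.38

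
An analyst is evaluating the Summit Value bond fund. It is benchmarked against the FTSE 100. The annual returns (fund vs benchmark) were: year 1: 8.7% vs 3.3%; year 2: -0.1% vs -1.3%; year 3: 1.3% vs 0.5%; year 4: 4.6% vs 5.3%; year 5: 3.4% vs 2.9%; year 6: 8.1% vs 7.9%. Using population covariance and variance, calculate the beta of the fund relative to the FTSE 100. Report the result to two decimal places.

r̄p = 4.3333%,  r̄m = 3.1000%
Cov = Σ(rp − r̄p)(rm − r̄m) / 6 = 7.8533
Var(rm) = Σ(rm − r̄m)² / 6 = 9.0133
β = Cov / Var = 7.8533 / 9.0133 = 0.8713

0.87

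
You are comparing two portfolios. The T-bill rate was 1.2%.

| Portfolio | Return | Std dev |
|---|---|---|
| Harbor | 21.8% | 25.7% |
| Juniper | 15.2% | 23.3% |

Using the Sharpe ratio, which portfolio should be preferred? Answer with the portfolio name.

Harbor

Harbor: Sharpe ratio = (21.8% − 1.2%) / 25.7% = 0.802
Juniper: Sharpe ratio = (15.2% − 1.2%) / 23.3% = 0.601
Highest: Harbor (0.802).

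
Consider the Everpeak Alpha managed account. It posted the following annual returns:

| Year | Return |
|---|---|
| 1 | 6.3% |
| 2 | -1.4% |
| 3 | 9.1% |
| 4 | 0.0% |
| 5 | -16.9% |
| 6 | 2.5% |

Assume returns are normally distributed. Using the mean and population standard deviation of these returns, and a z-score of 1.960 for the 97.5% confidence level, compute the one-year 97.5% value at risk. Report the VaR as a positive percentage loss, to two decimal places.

Mean return μ = -0.40 / 6 = -0.0667%
Population std dev = √[416.2933 / 6] = 8.3296%
VaR = −(μ − z·σ) = −(-0.0667 − 1.960 × 8.3296) = −(-16.3927) = 16.3927%

16.39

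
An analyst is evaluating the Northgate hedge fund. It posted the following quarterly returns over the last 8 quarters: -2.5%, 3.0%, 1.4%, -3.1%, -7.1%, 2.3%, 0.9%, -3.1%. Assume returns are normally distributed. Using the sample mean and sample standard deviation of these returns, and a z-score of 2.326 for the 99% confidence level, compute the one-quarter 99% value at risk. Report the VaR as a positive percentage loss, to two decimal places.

r̄ = (-2.5 + 3 + 1.4 − 3.1 − 7.1 + 2.3 + 0.9 − 3.1) / 8 = -1.0250%
Σ(r − r̄)² = (-2.5 − (-1.0250))² + (3 − (-1.0250))² + (1.4 − (-1.0250))² + … = 84.5350
sample σ = √(84.5350 / 7) = √12.0764 = 3.4751%
VaR = −(r̄ − z·σ) = −(-1.0250 − 2.326 × 3.4751) = −(-9.1081) = 9.1081%

9.11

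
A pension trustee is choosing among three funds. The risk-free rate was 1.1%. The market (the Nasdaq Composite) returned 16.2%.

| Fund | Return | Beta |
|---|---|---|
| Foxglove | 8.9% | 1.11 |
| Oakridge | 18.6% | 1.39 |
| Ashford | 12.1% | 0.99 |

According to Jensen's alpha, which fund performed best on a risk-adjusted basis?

Oakridge

Foxglove: α = 8.9% − [1.1% + 1.11 × (16.2% − 1.1%)] = -8.961
Oakridge: α = 18.6% − [1.1% + 1.39 × (16.2% − 1.1%)] = -3.489
Ashford: α = 12.1% − [1.1% + 0.99 × (16.2% − 1.1%)] = -3.949
Highest: Oakridge (-3.489).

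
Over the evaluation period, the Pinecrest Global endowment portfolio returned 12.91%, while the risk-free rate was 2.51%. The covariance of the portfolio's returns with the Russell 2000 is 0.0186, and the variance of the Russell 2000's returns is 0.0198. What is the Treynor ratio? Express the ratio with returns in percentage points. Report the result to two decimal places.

β = Cov / Var = 0.0186 / 0.0198 = 0.9394
Treynor = (Rp − Rf) / β = (12.91% − 2.51%) / 0.9394 = 10.40 / 0.9394 = 11.0709

11.07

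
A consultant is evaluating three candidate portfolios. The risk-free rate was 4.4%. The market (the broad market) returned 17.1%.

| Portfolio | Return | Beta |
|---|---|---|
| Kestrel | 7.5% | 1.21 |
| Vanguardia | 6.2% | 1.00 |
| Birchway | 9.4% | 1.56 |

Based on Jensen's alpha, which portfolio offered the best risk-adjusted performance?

Kestrel: α = 7.5% − [4.4% + 1.21 × (17.1% − 4.4%)] = -12.267
Vanguardia: α = 6.2% − [4.4% + 1.00 × (17.1% − 4.4%)] = -10.900
Birchway: α = 9.4% − [4.4% + 1.56 × (17.1% − 4.4%)] = -14.812
Highest: Vanguardia (-10.900).

Vanguardia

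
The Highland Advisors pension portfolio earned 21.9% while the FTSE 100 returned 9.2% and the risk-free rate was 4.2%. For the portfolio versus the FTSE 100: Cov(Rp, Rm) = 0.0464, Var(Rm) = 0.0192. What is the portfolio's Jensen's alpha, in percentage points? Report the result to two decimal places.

β = Cov / Var = 0.0464 / 0.0192 = 2.4167
E[R] = Rf + β(Rm − Rf) = 4.2% + 2.4167 × (9.2% − 4.2%) = 16.2835%
α = Rp − E[R] = 21.9% − 16.2835% = 5.6165

5.62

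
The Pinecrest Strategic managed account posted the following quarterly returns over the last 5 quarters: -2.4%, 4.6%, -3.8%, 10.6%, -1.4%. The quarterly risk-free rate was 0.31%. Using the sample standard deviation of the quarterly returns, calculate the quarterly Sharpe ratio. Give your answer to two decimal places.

μ = (-2.4 + 4.6 − 3.8 + 10.6 − 1.4) / 5 = 1.5200%
Sample σ = √[Σ(r − μ)² / 4] = √[144.1280 / 4] = √36.0320 = 6.0027%
Sharpe = (μ − rf) / σ = (1.5200 − 0.31) / 6.0027 = 1.2100 / 6.0027 = 0.2016

0.20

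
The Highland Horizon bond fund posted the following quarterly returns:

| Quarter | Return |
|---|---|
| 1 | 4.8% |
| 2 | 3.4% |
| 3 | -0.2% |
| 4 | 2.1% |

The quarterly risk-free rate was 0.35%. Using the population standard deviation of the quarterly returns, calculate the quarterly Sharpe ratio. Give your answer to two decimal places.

Mean return r̄ = 10.10 / 4 = 2.5250%
Σ(r − r̄)² = 13.5475; population σ = √(13.5475/4) = 1.8403%
Sharpe = (r̄ − rf) / σ = (2.5250 − 0.35) / 1.8403 = 2.1750 / 1.8403 = 1.1819

1.18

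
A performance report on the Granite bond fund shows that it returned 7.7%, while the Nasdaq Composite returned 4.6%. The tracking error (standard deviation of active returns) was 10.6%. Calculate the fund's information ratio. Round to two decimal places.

0.29

IR = (Rp − Rb) / TE = (7.7% − 4.6%) / 10.6% = 3.10% / 10.6% = 0.2925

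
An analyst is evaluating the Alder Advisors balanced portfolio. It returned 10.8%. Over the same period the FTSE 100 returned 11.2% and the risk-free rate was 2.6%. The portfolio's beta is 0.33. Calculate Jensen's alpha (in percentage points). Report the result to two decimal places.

5.36

CAPM expected return = Rf + β(Rm − Rf) = 2.6% + 0.33 × (11.2% − 2.6%) = 2.6 + 0.33 × 8.60 = 5.4380%
Jensen's α = Rp − E[R] = 10.8% − 5.4380% = 5.3620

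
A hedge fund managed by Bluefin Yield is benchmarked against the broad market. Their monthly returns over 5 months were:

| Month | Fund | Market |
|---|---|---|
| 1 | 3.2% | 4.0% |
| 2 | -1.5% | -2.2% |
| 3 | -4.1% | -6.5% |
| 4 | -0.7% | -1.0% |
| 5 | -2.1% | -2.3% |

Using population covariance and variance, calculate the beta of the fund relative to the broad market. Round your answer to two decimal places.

0.71

r̄p = -1.0400%,  r̄m = -1.6000%
Cov = Σ(rp − r̄p)(rm − r̄m) / 5 = 7.9920
Var(rm) = Σ(rm − r̄m)² / 5 = 11.3160
β = Cov / Var = 7.9920 / 11.3160 = 0.7063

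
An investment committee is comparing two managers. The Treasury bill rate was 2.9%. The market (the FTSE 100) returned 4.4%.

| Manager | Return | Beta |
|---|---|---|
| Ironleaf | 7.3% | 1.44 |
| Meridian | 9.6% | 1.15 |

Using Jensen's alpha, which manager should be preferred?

Ironleaf: α = 7.3% − [2.9% + 1.44 × (4.4% − 2.9%)] = 2.240
Meridian: α = 9.6% − [2.9% + 1.15 × (4.4% − 2.9%)] = 4.975
Highest: Meridian (4.975).

Meridian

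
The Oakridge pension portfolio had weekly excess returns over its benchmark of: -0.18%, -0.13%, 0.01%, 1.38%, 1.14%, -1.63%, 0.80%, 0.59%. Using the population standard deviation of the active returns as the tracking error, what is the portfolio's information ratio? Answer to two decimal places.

0.28

μ = (-0.18 − 0.13 + 0.01 + 1.38 + 1.14 − 1.63 + 0.8 + 0.59) / 8 = 0.2475%
Population σ = √[Σ(r − μ)² / 8] = √[6.4084 / 8] = √0.8011 = 0.8950%
IR = μ / tracking error = 0.2475 / 0.8950 = 0.2765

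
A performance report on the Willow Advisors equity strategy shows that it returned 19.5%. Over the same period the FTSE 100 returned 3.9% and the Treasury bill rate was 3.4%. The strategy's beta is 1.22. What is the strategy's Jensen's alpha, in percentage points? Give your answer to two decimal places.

CAPM expected return = Rf + β(Rm − Rf) = 3.4% + 1.22 × (3.9% − 3.4%) = 3.4 + 1.22 × 0.50 = 4.0100%
Jensen's α = Rp − E[R] = 19.5% − 4.0100% = 15.4900

15.49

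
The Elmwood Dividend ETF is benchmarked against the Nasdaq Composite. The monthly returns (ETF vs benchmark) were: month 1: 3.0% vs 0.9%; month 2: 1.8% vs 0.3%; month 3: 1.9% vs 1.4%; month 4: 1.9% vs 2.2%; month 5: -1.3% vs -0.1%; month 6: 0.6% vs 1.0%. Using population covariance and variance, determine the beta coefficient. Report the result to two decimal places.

r̄p = 1.3167%,  r̄m = 0.9500%
Cov = Σ(rp − r̄p)(rm − r̄m) / 6 = 0.5508
Var(rm) = Σ(rm − r̄m)² / 6 = 0.5492
β = Cov / Var = 0.5508 / 0.5492 = 1.0029

1.00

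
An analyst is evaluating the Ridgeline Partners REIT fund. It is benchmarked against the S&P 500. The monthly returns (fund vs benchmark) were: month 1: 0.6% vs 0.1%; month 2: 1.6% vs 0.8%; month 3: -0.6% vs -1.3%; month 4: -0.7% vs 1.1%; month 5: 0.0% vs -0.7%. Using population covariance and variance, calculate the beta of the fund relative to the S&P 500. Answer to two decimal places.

r̄p = 0.1800%,  r̄m = 0.0000%
Cov = Σ(rp − r̄p)(rm − r̄m) / 5 = 0.2700
Var(rm) = Σ(rm − r̄m)² / 5 = 0.8080
β = Cov / Var = 0.2700 / 0.8080 = 0.3342

0.33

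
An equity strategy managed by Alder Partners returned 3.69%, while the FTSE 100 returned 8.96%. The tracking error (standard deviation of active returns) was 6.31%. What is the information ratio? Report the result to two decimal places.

IR = (Rp − Rb) / TE = (3.69% − 8.96%) / 6.31% = -5.27% / 6.31% = -0.8352

-0.84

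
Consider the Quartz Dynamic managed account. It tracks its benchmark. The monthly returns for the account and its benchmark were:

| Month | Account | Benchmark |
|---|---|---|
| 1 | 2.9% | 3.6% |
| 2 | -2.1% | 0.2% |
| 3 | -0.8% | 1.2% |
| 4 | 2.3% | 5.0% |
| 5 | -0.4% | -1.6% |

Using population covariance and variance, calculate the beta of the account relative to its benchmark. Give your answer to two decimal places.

0.65

r̄p = 0.3800%,  r̄m = 1.6800%
Cov = Σ(rp − r̄p)(rm − r̄m) / 5 = 3.6016
Var(rm) = Σ(rm − r̄m)² / 5 = 5.5776
β = Cov / Var = 3.6016 / 5.5776 = 0.6457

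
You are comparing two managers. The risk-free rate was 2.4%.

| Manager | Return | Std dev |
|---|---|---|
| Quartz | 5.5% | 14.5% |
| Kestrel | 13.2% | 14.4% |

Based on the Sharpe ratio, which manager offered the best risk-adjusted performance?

Kestrel

Quartz: Sharpe ratio = (5.5% − 2.4%) / 14.5% = 0.214
Kestrel: Sharpe ratio = (13.2% − 2.4%) / 14.4% = 0.750
Highest: Kestrel (0.750).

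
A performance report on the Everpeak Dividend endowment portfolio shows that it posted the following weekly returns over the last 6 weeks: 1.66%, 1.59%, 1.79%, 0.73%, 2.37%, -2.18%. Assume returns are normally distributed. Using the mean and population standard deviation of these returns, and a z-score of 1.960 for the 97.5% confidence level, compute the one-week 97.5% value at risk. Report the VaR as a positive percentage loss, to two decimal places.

1.94

Mean return r̄ = 5.960 / 6 = 0.9933%
Σ(r − r̄)² = 13.4697; population σ = √(13.4697/6) = 1.4983%
VaR = −(r̄ − z·σ) = −(0.9933 − 1.960 × 1.4983) = −(-1.9434) = 1.9434%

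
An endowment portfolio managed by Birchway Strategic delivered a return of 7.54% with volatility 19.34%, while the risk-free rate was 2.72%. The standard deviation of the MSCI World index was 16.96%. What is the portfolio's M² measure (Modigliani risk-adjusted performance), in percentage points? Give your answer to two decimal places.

6.95

Sharpe = (Rp − Rf) / σp = (7.54% − 2.72%) / 19.34% = 0.2492
M² = Rf + Sharpe × σm = 2.72% + 0.2492 × 16.96% = 6.9464%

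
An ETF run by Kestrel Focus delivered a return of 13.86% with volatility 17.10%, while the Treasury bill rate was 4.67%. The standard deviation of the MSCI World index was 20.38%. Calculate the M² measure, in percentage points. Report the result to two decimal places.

Sharpe = (Rp − Rf) / σp = (13.86% − 4.67%) / 17.10% = 0.5374
M² = Rf + Sharpe × σm = 4.67% + 0.5374 × 20.38% = 15.6222%

15.62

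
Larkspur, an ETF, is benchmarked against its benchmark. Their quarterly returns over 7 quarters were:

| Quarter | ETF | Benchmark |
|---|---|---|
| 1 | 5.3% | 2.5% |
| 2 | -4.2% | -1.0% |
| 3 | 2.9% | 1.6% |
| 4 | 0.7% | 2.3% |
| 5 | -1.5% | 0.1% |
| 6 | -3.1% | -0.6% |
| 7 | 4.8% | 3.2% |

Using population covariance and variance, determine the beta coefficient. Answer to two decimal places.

r̄p = 0.7000%,  r̄m = 1.1571%
Cov = Σ(rp − r̄p)(rm − r̄m) / 7 = 5.0143
Var(rm) = Σ(rm − r̄m)² / 7 = 2.3339
β = Cov / Var = 5.0143 / 2.3339 = 2.1485

2.15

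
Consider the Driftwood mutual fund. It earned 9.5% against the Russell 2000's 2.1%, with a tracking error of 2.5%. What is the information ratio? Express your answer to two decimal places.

IR = (Rp − Rb) / TE = (9.5% − 2.1%) / 2.5% = 7.40% / 2.5% = 2.9600

2.96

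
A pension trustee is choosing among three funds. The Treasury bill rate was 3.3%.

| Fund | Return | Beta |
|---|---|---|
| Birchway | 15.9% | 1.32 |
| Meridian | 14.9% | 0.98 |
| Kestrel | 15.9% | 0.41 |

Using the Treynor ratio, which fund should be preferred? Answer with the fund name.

Birchway: Treynor = (15.9% − 3.3%) / 1.32 = 9.545
Meridian: Treynor = (14.9% − 3.3%) / 0.98 = 11.837
Kestrel: Treynor = (15.9% − 3.3%) / 0.41 = 30.732
Highest: Kestrel (30.732).

Kestrel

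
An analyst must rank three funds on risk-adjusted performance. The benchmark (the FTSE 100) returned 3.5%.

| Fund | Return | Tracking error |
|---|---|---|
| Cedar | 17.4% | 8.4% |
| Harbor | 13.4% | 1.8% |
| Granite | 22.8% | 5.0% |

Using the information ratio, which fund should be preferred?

Cedar: IR = (17.4% − 3.5%) / 8.4% = 1.655
Harbor: IR = (13.4% − 3.5%) / 1.8% = 5.500
Granite: IR = (22.8% − 3.5%) / 5.0% = 3.860
Highest: Harbor (5.500).

Harbor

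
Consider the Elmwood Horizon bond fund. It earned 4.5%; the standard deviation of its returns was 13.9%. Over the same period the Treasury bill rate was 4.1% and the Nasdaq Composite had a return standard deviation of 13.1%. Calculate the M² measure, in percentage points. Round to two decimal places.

4.48

Sharpe = (Rp − Rf) / σp = (4.5% − 4.1%) / 13.9% = 0.0288
M² = Rf + Sharpe × σm = 4.1% + 0.0288 × 13.1% = 4.4773%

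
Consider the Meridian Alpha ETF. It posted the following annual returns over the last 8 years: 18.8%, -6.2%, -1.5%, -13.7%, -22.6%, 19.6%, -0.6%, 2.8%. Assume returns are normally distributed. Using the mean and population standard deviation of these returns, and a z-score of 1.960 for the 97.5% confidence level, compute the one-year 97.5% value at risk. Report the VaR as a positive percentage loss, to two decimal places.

μ = (18.8 − 6.2 − 1.5 − 13.7 − 22.6 + 19.6 − 0.6 + 2.8) / 8 = -3.40 / 8 = -0.4250%
Σ(r − μ)² = (18.8 − (-0.4250))² + (-6.2 − (-0.4250))² + (-1.5 − (-0.4250))² + … = 1483.4950
population σ = √(1483.4950 / 8) = √185.4369 = 13.6175%
VaR = −(μ − z·σ) = −(-0.4250 − 1.960 × 13.6175) = −(-27.1153) = 27.1153%

27.12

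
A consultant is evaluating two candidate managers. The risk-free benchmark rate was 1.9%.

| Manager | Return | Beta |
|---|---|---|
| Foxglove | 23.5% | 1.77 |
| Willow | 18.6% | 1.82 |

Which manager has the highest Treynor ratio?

Foxglove

Foxglove: Treynor = (23.5% − 1.9%) / 1.77 = 12.203
Willow: Treynor = (18.6% − 1.9%) / 1.82 = 9.176
Highest: Foxglove (12.203).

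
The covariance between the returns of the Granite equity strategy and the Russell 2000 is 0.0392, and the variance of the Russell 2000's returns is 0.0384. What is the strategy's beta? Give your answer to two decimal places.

β = Cov(Rp, Rm) / Var(Rm) = 0.0392 / 0.0384 = 1.0208

1.02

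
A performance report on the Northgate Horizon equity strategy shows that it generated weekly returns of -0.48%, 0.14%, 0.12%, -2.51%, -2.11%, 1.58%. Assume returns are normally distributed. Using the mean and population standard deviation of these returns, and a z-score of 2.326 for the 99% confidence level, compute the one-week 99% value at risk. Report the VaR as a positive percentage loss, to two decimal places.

3.80

r̄ = (-0.48 + 0.14 + 0.12 − 2.51 − 2.11 + 1.58) / 6 = -3.260 / 6 = -0.5433%
Σ(r − r̄)² = (-0.48 − (-0.5433))² + (0.14 − (-0.5433))² + (0.12 − (-0.5433))² + … = 11.7417
σ = √[11.7417 / 6] = 1.3989%
VaR = −(r̄ − z·σ) = −(-0.5433 − 2.326 × 1.3989) = −(-3.7971) = 3.7971%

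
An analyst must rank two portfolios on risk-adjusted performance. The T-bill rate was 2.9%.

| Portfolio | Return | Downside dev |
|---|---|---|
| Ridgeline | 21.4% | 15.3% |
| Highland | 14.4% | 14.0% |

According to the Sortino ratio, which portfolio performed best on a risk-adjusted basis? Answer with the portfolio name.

Ridgeline

Ridgeline: Sortino ratio = (21.4% − 2.9%) / 15.3% = 1.209
Highland: Sortino ratio = (14.4% − 2.9%) / 14.0% = 0.821
Highest: Ridgeline (1.209).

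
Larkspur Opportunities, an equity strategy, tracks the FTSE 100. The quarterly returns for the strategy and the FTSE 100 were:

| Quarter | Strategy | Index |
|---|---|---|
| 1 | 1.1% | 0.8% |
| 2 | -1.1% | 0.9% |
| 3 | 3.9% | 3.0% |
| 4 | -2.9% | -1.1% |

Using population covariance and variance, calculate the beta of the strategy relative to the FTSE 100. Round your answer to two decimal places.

r̄p = 0.2500%,  r̄m = 0.9000%
Cov = Σ(rp − r̄p)(rm − r̄m) / 4 = 3.4700
Var(rm) = Σ(rm − r̄m)² / 4 = 2.1050
β = Cov / Var = 3.4700 / 2.1050 = 1.6485

1.65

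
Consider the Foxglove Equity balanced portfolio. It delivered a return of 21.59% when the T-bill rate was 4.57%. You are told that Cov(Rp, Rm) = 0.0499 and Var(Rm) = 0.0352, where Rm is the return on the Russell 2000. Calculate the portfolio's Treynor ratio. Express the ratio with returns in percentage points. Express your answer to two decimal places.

12.01

β = Cov / Var = 0.0499 / 0.0352 = 1.4176
Treynor = (Rp − Rf) / β = (21.59% − 4.57%) / 1.4176 = 17.02 / 1.4176 = 12.0062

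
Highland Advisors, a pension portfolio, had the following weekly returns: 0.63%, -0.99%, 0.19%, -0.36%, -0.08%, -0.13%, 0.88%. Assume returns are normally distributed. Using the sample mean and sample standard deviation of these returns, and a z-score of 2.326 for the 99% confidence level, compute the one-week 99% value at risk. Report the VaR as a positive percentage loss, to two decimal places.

r̄ = (0.63 − 0.99 + 0.19 − 0.36 − 0.08 − 0.13 + 0.88) / 7 = 0.0200%
Σ(r − r̄)² = (0.63 − 0.0200)² + (-0.99 − 0.0200)² + … = 2.3376
σ = √[2.3376 / 6] = 0.6242%
VaR = −(r̄ − z·σ) = −(0.0200 − 2.326 × 0.6242) = −(-1.4319) = 1.4319%

1.43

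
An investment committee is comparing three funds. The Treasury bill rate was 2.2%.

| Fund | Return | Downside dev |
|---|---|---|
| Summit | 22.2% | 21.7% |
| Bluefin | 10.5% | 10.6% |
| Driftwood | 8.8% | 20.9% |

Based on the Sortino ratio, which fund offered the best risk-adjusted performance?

Summit: Sortino ratio = (22.2% − 2.2%) / 21.7% = 0.922
Bluefin: Sortino ratio = (10.5% − 2.2%) / 10.6% = 0.783
Driftwood: Sortino ratio = (8.8% − 2.2%) / 20.9% = 0.316
Highest: Summit (0.922).

Summit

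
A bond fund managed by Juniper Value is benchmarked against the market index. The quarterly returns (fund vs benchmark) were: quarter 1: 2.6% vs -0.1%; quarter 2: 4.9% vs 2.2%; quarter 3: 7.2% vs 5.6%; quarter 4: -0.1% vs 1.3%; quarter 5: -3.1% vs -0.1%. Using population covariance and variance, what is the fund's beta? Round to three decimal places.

r̄p = 2.3000%,  r̄m = 1.7800%
Cov = Σ(rp − r̄p)(rm − r̄m) / 5 = 6.1100
Var(rm) = Σ(rm − r̄m)² / 5 = 4.4136
β = Cov / Var = 6.1100 / 4.4136 = 1.3844

1.384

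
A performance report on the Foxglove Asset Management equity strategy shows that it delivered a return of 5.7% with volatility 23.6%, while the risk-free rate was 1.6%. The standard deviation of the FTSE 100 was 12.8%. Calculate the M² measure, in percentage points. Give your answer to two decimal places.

Sharpe = (Rp − Rf) / σp = (5.7% − 1.6%) / 23.6% = 0.1737
M² = Rf + Sharpe × σm = 1.6% + 0.1737 × 12.8% = 3.8234%

3.82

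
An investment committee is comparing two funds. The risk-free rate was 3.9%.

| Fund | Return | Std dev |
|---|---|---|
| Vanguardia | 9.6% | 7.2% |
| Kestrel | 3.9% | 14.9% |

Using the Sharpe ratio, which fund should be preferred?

Vanguardia: Sharpe ratio = (9.6% − 3.9%) / 7.2% = 0.792
Kestrel: Sharpe ratio = (3.9% − 3.9%) / 14.9% = 0.000
Highest: Vanguardia (0.792).

Vanguardia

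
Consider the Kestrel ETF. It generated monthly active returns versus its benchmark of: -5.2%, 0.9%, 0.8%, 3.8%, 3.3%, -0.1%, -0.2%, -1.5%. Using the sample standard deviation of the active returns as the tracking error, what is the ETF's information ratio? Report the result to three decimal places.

r̄ = (-5.2 + 0.9 + 0.8 + 3.8 + 3.3 − 0.1 − 0.2 − 1.5) / 8 = 0.2250%
Σ(r − r̄)² = 55.7150; sample σ = √(55.7150/7) = 2.8212%
IR = r̄ / tracking error = 0.2250 / 2.8212 = 0.0798

0.080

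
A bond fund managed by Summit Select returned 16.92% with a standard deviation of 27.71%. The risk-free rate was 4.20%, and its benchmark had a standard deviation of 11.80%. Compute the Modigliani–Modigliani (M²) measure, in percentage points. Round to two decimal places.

9.62

Sharpe = (Rp − Rf) / σp = (16.92% − 4.20%) / 27.71% = 0.4590
M² = Rf + Sharpe × σm = 4.20% + 0.4590 × 11.80% = 9.6162%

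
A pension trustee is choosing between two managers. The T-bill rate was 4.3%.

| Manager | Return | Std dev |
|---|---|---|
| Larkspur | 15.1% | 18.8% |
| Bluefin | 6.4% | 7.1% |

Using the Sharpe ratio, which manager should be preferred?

Larkspur

Larkspur: Sharpe ratio = (15.1% − 4.3%) / 18.8% = 0.574
Bluefin: Sharpe ratio = (6.4% − 4.3%) / 7.1% = 0.296
Highest: Larkspur (0.574).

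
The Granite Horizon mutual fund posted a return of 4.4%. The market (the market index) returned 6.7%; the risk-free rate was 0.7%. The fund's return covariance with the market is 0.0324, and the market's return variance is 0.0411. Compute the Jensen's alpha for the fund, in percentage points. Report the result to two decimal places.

-1.03

β = Cov / Var = 0.0324 / 0.0411 = 0.7883
E[R] = Rf + β(Rm − Rf) = 0.7% + 0.7883 × (6.7% − 0.7%) = 5.4298%
α = Rp − E[R] = 4.4% − 5.4298% = -1.0298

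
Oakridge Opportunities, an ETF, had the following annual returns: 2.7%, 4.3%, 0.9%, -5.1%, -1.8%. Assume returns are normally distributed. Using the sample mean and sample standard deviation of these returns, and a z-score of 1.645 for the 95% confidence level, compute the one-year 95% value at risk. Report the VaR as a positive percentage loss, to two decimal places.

r̄ = (2.7 + 4.3 + 0.9 − 5.1 − 1.8) / 5 = 0.2000%
Σ(r − r̄)² = 55.6400; sample σ = √(55.6400/4) = 3.7296%
VaR = −(r̄ − z·σ) = −(0.2000 − 1.645 × 3.7296) = −(-5.9352) = 5.9352%

5.94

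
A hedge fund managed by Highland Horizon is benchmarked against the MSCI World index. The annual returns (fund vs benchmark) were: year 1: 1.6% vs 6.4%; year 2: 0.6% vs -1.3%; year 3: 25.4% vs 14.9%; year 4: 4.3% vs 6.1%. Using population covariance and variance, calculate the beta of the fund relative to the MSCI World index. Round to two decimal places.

1.57

r̄p = 7.9750%,  r̄m = 6.5250%
Cov = Σ(rp − r̄p)(rm − r̄m) / 4 = 51.5006
Var(rm) = Σ(rm − r̄m)² / 4 = 32.8919
β = Cov / Var = 51.5006 / 32.8919 = 1.5658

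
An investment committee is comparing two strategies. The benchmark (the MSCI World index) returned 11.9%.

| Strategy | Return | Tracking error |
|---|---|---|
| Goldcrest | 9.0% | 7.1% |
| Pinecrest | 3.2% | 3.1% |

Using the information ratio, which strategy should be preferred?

Goldcrest: IR = (9.0% − 11.9%) / 7.1% = -0.408
Pinecrest: IR = (3.2% − 11.9%) / 3.1% = -2.806
Highest: Goldcrest (-0.408).

Goldcrest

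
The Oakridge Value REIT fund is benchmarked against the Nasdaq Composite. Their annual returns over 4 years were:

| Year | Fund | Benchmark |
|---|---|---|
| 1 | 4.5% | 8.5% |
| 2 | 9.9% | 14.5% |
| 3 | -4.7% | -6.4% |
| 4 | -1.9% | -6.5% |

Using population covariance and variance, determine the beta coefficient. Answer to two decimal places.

r̄p = 1.9500%,  r̄m = 2.5250%
Cov = Σ(rp − r̄p)(rm − r̄m) / 4 = 51.1338
Var(rm) = Σ(rm − r̄m)² / 4 = 85.0519
β = Cov / Var = 51.1338 / 85.0519 = 0.6012

0.60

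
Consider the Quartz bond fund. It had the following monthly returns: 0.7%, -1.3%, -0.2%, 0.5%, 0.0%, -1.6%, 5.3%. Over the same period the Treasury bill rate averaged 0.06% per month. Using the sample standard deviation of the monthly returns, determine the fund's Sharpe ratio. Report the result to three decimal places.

Mean return r̄ = 3.40 / 7 = 0.4857%
Sample σ = √[Σ(r − r̄)² / 6] = √[31.4686 / 6] = √5.2448 = 2.2902%
Sharpe = (r̄ − rf) / σ = (0.4857 − 0.06) / 2.2902 = 0.4257 / 2.2902 = 0.1859

0.186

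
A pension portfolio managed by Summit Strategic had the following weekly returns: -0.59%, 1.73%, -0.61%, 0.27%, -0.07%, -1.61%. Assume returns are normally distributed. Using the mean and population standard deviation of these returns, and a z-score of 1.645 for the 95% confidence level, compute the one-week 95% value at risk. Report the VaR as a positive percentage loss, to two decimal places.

1.83

r̄ = (-0.59 + 1.73 − 0.61 + 0.27 − 0.07 − 1.61) / 6 = -0.1467%
Σ(r − r̄)² = (-0.59 − (-0.1467))² + (1.73 − (-0.1467))² + (-0.61 − (-0.1467))² + … = 6.2539
σ = √[6.2539 / 6] = 1.0209%
VaR = −(r̄ − z·σ) = −(-0.1467 − 1.645 × 1.0209) = −(-1.8261) = 1.8261%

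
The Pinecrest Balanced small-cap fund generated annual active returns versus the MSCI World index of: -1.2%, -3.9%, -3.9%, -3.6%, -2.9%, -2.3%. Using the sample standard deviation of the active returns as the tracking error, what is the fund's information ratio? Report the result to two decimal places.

-2.78

r̄ = (-1.2 − 3.9 − 3.9 − 3.6 − 2.9 − 2.3) / 6 = -17.80 / 6 = -2.9667%
Sample std dev = √[5.7133 / 5] = 1.0690%
IR = r̄ / tracking error = -2.9667 / 1.0690 = -2.7752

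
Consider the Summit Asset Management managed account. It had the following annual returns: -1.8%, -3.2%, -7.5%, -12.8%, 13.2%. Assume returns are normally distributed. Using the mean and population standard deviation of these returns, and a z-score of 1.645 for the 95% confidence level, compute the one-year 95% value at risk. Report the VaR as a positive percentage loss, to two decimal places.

16.73

r̄ = (-1.8 − 3.2 − 7.5 − 12.8 + 13.2) / 5 = -12.10 / 5 = -2.4200%
Σ(r − r̄)² = 378.5280; population σ = √(378.5280/5) = 8.7009%
VaR = −(r̄ − z·σ) = −(-2.4200 − 1.645 × 8.7009) = −(-16.7330) = 16.7330%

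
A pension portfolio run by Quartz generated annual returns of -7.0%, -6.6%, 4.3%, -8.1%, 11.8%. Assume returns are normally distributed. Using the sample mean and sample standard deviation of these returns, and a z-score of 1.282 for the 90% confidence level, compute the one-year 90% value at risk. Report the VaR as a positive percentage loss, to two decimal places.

12.40

r̄ = (-7 − 6.6 + 4.3 − 8.1 + 11.8) / 5 = -1.1200%
Sample σ = √[Σ(r − r̄)² / 4] = √[309.6280 / 4] = √77.4070 = 8.7981%
VaR = −(r̄ − z·σ) = −(-1.1200 − 1.282 × 8.7981) = −(-12.3992) = 12.3992%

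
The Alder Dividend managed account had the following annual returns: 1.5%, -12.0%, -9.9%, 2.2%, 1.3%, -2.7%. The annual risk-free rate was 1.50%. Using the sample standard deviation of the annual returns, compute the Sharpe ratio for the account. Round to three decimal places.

-0.765

μ = (1.5 − 12 − 9.9 + 2.2 + 1.3 − 2.7) / 6 = -3.2667%
Sample std dev = √[194.0533 / 5] = 6.2298%
Sharpe = (μ − rf) / σ = (-3.2667 − 1.5) / 6.2298 = -4.7667 / 6.2298 = -0.7651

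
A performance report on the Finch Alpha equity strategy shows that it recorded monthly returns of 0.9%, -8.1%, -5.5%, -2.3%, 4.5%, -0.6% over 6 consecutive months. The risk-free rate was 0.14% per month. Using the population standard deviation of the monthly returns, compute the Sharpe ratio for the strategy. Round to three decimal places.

-0.483

r̄ = (0.9 − 8.1 − 5.5 − 2.3 + 4.5 − 0.6) / 6 = -11.10 / 6 = -1.8500%
Population σ = √[Σ(r − r̄)² / 6] = √[102.0350 / 6] = √17.0058 = 4.1238%
Sharpe = (r̄ − rf) / σ = (-1.8500 − 0.14) / 4.1238 = -1.9900 / 4.1238 = -0.4826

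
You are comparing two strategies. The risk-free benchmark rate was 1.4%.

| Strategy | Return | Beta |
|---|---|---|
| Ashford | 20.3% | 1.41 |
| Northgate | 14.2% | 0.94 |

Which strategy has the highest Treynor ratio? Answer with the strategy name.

Ashford: Treynor = (20.3% − 1.4%) / 1.41 = 13.404
Northgate: Treynor = (14.2% − 1.4%) / 0.94 = 13.617
Highest: Northgate (13.617).

Northgate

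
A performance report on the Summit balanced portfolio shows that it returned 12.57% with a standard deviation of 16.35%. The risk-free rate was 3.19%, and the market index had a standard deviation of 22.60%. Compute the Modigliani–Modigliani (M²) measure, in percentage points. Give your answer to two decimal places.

16.16

Sharpe = (Rp − Rf) / σp = (12.57% − 3.19%) / 16.35% = 0.5737
M² = Rf + Sharpe × σm = 3.19% + 0.5737 × 22.60% = 16.1556%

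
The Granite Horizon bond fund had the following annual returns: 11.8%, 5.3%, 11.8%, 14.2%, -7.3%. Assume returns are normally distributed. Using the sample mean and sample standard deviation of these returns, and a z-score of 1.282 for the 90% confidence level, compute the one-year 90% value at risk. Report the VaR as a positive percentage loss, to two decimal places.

Mean return r̄ = 35.80 / 5 = 7.1600%
Sample std dev = √[305.1720 / 4] = 8.7346%
VaR = −(r̄ − z·σ) = −(7.1600 − 1.282 × 8.7346) = −(-4.0378) = 4.0378%

4.04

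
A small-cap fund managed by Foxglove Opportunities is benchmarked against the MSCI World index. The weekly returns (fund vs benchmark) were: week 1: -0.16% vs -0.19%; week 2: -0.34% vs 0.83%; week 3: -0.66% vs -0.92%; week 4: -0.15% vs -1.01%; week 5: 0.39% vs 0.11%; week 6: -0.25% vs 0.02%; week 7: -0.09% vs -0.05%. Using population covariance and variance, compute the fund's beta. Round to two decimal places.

0.14

r̄p = -0.1800%,  r̄m = -0.1729%
Cov = Σ(rp − r̄p)(rm − r̄m) / 7 = 0.0474
Var(rm) = Σ(rm − r̄m)² / 7 = 0.3425
β = Cov / Var = 0.0474 / 0.3425 = 0.1384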